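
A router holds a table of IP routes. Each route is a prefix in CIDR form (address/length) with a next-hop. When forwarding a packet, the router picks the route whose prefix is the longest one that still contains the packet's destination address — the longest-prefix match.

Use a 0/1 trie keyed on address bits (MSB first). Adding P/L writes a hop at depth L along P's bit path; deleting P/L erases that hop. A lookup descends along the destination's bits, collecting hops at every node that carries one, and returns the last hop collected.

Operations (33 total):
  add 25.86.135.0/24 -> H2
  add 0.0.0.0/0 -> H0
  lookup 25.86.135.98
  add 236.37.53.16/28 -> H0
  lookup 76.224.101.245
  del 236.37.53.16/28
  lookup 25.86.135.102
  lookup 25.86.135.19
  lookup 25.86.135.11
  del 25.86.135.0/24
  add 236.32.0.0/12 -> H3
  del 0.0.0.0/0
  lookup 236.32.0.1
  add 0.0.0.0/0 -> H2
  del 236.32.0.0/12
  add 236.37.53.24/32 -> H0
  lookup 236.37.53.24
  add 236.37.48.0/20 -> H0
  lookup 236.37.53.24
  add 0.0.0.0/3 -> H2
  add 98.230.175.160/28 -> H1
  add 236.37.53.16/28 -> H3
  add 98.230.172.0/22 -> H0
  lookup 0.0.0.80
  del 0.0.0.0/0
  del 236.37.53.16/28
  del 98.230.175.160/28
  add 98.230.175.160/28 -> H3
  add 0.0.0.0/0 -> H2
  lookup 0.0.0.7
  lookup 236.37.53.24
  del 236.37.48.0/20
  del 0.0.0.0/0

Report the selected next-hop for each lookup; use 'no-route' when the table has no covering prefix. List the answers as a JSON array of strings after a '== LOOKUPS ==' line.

Apply in order:
  add 25.86.135.0/24 -> H2 at depth 24
  add 0.0.0.0/0 -> H0 at depth 0
  ? 25.86.135.98  path d0:H0→d1:-→d2:-→d3:-→d4:-→d5:-→d6:-→d7:-→d8:-→d9:-→d10:-→d11:-→d12:-→d13:-→d14:-→d15:-→d16:-→d17:-→d18:-→d19:-→d20:-→d21:-→d22:-→d23:-→d24:H2  best=H2
  add 236.37.53.16/28 -> H0 at depth 28
  ? 76.224.101.245  path d0:H0→d1:-  best=H0
  - 236.37.53.16/28 clear@28
  ? 25.86.135.102  path d0:H0→d1:-→d2:-→d3:-→d4:-→d5:-→d6:-→d7:-→d8:-→d9:-→d10:-→d11:-→d12:-→d13:-→d14:-→d15:-→d16:-→d17:-→d18:-→d19:-→d20:-→d21:-→d22:-→d23:-→d24:H2  best=H2
  ? 25.86.135.19  path d0:H0→d1:-→d2:-→d3:-→d4:-→d5:-→d6:-→d7:-→d8:-→d9:-→d10:-→d11:-→d12:-→d13:-→d14:-→d15:-→d16:-→d17:-→d18:-→d19:-→d20:-→d21:-→d22:-→d23:-→d24:H2  best=H2
  ? 25.86.135.11  path d0:H0→d1:-→d2:-→d3:-→d4:-→d5:-→d6:-→d7:-→d8:-→d9:-→d10:-→d11:-→d12:-→d13:-→d14:-→d15:-→d16:-→d17:-→d18:-→d19:-→d20:-→d21:-→d22:-→d23:-→d24:H2  best=H2
  - 25.86.135.0/24 clear@24
  add 236.32.0.0/12 -> H3 at depth 12
  - 0.0.0.0/0 clear@0
  ? 236.32.0.1  path d0:-→d1:-→d2:-→d3:-→d4:-→d5:-→d6:-→d7:-→d8:-→d9:-→d10:-→d11:-→d12:H3→d13:-  best=H3
  add 0.0.0.0/0 -> H2 at depth 0
  - 236.32.0.0/12 clear@12
  add 236.37.53.24/32 -> H0 at depth 32
  ? 236.37.53.24  path d0:H2→d1:-→d2:-→d3:-→d4:-→d5:-→d6:-→d7:-→d8:-→d9:-→d10:-→d11:-→d12:-→d13:-→d14:-→d15:-→d16:-→d17:-→d18:-→d19:-→d20:-→d21:-→d22:-→d23:-→d24:-→d25:-→d26:-→d27:-→d28:-→d29:-→d30:-→d31:-→d32:H0  best=H0
  add 236.37.48.0/20 -> H0 at depth 20
  ? 236.37.53.24  path d0:H2→d1:-→d2:-→d3:-→d4:-→d5:-→d6:-→d7:-→d8:-→d9:-→d10:-→d11:-→d12:-→d13:-→d14:-→d15:-→d16:-→d17:-→d18:-→d19:-→d20:H0→d21:-→d22:-→d23:-→d24:-→d25:-→d26:-→d27:-→d28:-→d29:-→d30:-→d31:-→d32:H0  best=H0
  add 0.0.0.0/3 -> H2 at depth 3
  add 98.230.175.160/28 -> H1 at depth 28
  add 236.37.53.16/28 -> H3 at depth 28
  add 98.230.172.0/22 -> H0 at depth 22
  ? 0.0.0.80  path d0:H2→d1:-→d2:-→d3:H2  best=H2
  - 0.0.0.0/0 clear@0
  - 236.37.53.16/28 clear@28
  - 98.230.175.160/28 clear@28
  add 98.230.175.160/28 -> H3 at depth 28
  add 0.0.0.0/0 -> H2 at depth 0
  ? 0.0.0.7  path d0:H2→d1:-→d2:-→d3:H2  best=H2
  ? 236.37.53.24  path d0:H2→d1:-→d2:-→d3:-→d4:-→d5:-→d6:-→d7:-→d8:-→d9:-→d10:-→d11:-→d12:-→d13:-→d14:-→d15:-→d16:-→d17:-→d18:-→d19:-→d20:H0→d21:-→d22:-→d23:-→d24:-→d25:-→d26:-→d27:-→d28:-→d29:-→d30:-→d31:-→d32:H0  best=H0
  - 236.37.48.0/20 clear@20
  - 0.0.0.0/0 clear@0

== LOOKUPS ==
["H2","H0","H2","H2","H2","H3","H0","H0","H2","H2","H0"]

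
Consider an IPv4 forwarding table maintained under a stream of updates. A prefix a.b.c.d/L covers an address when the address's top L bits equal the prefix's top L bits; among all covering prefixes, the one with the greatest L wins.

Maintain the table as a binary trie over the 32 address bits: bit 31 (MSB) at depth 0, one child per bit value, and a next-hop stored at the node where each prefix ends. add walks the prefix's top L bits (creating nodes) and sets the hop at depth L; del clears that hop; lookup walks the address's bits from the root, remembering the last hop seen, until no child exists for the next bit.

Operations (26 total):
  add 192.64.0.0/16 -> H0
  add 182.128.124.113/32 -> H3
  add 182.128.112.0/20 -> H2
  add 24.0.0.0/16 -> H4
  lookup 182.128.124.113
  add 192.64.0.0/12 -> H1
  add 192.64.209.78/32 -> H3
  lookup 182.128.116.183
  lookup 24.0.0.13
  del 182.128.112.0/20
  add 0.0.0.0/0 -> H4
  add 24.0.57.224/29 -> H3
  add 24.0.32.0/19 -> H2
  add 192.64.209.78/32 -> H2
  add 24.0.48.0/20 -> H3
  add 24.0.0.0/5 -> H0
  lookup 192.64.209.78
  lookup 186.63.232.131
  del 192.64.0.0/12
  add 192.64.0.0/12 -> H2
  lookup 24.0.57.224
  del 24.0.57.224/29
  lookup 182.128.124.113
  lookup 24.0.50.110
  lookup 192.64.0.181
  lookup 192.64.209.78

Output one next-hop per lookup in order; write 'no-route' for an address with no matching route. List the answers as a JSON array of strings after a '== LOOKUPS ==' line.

Apply in order:
  + 192.64.0.0/16 (H0) depth=16
  + 182.128.124.113/32 (H3) depth=32
  + 182.128.112.0/20 (H2) depth=20
  + 24.0.0.0/16 (H4) depth=16
  lookup 182.128.124.113: bits 10110110100000000111110001110001 walk d0:-→d1:-→d2:-→d3:-→d4:-→d5:-→d6:-→d7:-→d8:-→d9:-→d10:-→d11:-→d12:-→d13:-→d14:-→d15:-→d16:-→d17:-→d18:-→d19:-→d20:H2→d21:-→d22:-→d23:-→d24:-→d25:-→d26:-→d27:-→d28:-→d29:-→d30:-→d31:-→d32:H3 -> H3
  + 192.64.0.0/12 (H1) depth=12
  + 192.64.209.78/32 (H3) depth=32
  lookup 182.128.116.183: bits 10110110100000000111 walk d0:-→d1:-→d2:-→d3:-→d4:-→d5:-→d6:-→d7:-→d8:-→d9:-→d10:-→d11:-→d12:-→d13:-→d14:-→d15:-→d16:-→d17:-→d18:-→d19:-→d20:H2 -> H2
  lookup 24.0.0.13: bits 0001100000000000 walk d0:-→d1:-→d2:-→d3:-→d4:-→d5:-→d6:-→d7:-→d8:-→d9:-→d10:-→d11:-→d12:-→d13:-→d14:-→d15:-→d16:H4 -> H4
  del 182.128.112.0/20 (clear depth 20)
  + 0.0.0.0/0 (H4) depth=0
  + 24.0.57.224/29 (H3) depth=29
  + 24.0.32.0/19 (H2) depth=19
  + 192.64.209.78/32 (H2) depth=32
  + 24.0.48.0/20 (H3) depth=20
  + 24.0.0.0/5 (H0) depth=5
  lookup 192.64.209.78: bits 11000000010000001101000101001110 walk d0:H4→d1:-→d2:-→d3:-→d4:-→d5:-→d6:-→d7:-→d8:-→d9:-→d10:-→d11:-→d12:H1→d13:-→d14:-→d15:-→d16:H0→d17:-→d18:-→d19:-→d20:-→d21:-→d22:-→d23:-→d24:-→d25:-→d26:-→d27:-→d28:-→d29:-→d30:-→d31:-→d32:H2 -> H2
  lookup 186.63.232.131: bits 1011 walk d0:H4→d1:-→d2:-→d3:-→d4:- -> H4
  del 192.64.0.0/12 (clear depth 12)
  + 192.64.0.0/12 (H2) depth=12
  lookup 24.0.57.224: bits 00011000000000000011100111100 walk d0:H4→d1:-→d2:-→d3:-→d4:-→d5:H0→d6:-→d7:-→d8:-→d9:-→d10:-→d11:-→d12:-→d13:-→d14:-→d15:-→d16:H4→d17:-→d18:-→d19:H2→d20:H3→d21:-→d22:-→d23:-→d24:-→d25:-→d26:-→d27:-→d28:-→d29:H3 -> H3
  del 24.0.57.224/29 (clear depth 29)
  lookup 182.128.124.113: bits 10110110100000000111110001110001 walk d0:H4→d1:-→d2:-→d3:-→d4:-→d5:-→d6:-→d7:-→d8:-→d9:-→d10:-→d11:-→d12:-→d13:-→d14:-→d15:-→d16:-→d17:-→d18:-→d19:-→d20:-→d21:-→d22:-→d23:-→d24:-→d25:-→d26:-→d27:-→d28:-→d29:-→d30:-→d31:-→d32:H3 -> H3
  lookup 24.0.50.110: bits 00011000000000000011 walk d0:H4→d1:-→d2:-→d3:-→d4:-→d5:H0→d6:-→d7:-→d8:-→d9:-→d10:-→d11:-→d12:-→d13:-→d14:-→d15:-→d16:H4→d17:-→d18:-→d19:H2→d20:H3 -> H3
  lookup 192.64.0.181: bits 1100000001000000 walk d0:H4→d1:-→d2:-→d3:-→d4:-→d5:-→d6:-→d7:-→d8:-→d9:-→d10:-→d11:-→d12:H2→d13:-→d14:-→d15:-→d16:H0 -> H0
  lookup 192.64.209.78: bits 11000000010000001101000101001110 walk d0:H4→d1:-→d2:-→d3:-→d4:-→d5:-→d6:-→d7:-→d8:-→d9:-→d10:-→d11:-→d12:H2→d13:-→d14:-→d15:-→d16:H0→d17:-→d18:-→d19:-→d20:-→d21:-→d22:-→d23:-→d24:-→d25:-→d26:-→d27:-→d28:-→d29:-→d30:-→d31:-→d32:H2 -> H2

== LOOKUPS ==
["H3","H2","H4","H2","H4","H3","H3","H3","H0","H2"]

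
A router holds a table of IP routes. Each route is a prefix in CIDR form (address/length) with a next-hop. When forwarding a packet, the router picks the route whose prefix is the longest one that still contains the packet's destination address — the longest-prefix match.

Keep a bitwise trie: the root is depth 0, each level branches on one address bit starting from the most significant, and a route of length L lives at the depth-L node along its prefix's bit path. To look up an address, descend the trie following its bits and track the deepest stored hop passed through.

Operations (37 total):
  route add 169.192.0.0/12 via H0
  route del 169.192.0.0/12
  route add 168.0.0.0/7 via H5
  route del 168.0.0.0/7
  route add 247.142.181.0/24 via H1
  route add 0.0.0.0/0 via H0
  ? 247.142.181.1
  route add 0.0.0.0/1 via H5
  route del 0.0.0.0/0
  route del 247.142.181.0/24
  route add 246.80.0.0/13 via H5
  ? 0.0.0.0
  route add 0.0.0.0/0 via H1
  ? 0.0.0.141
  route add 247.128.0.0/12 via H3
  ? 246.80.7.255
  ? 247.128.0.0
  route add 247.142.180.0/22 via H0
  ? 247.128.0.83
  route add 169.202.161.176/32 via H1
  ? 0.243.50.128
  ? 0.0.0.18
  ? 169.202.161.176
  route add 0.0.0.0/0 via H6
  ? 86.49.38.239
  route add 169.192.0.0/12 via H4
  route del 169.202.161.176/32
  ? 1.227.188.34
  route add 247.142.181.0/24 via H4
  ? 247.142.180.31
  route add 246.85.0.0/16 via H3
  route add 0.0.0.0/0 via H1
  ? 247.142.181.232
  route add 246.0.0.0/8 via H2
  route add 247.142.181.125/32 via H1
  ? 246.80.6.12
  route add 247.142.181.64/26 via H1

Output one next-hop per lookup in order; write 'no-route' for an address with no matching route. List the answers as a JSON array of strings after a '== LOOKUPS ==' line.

Apply in order:
  add 169.192.0.0/12 -> H0 at depth 12
  del 169.192.0.0/12 (clear depth 12)
  add 168.0.0.0/7 -> H5 at depth 7
  del 168.0.0.0/7 (clear depth 7)
  add 247.142.181.0/24 -> H1 at depth 24
  add 0.0.0.0/0 -> H0 at depth 0
  lookup 247.142.181.1: bits 111101111000111010110101 walk d0:H0→d1:-→d2:-→d3:-→d4:-→d5:-→d6:-→d7:-→d8:-→d9:-→d10:-→d11:-→d12:-→d13:-→d14:-→d15:-→d16:-→d17:-→d18:-→d19:-→d20:-→d21:-→d22:-→d23:-→d24:H1 -> H1
  add 0.0.0.0/1 -> H5 at depth 1
  del 0.0.0.0/0 (clear depth 0)
  del 247.142.181.0/24 (clear depth 24)
  add 246.80.0.0/13 -> H5 at depth 13
  lookup 0.0.0.0: bits 0 walk d0:-→d1:H5 -> H5
  add 0.0.0.0/0 -> H1 at depth 0
  lookup 0.0.0.141: bits 0 walk d0:H1→d1:H5 -> H5
  add 247.128.0.0/12 -> H3 at depth 12
  lookup 246.80.7.255: bits 1111011001010 walk d0:H1→d1:-→d2:-→d3:-→d4:-→d5:-→d6:-→d7:-→d8:-→d9:-→d10:-→d11:-→d12:-→d13:H5 -> H5
  lookup 247.128.0.0: bits 111101111000 walk d0:H1→d1:-→d2:-→d3:-→d4:-→d5:-→d6:-→d7:-→d8:-→d9:-→d10:-→d11:-→d12:H3 -> H3
  add 247.142.180.0/22 -> H0 at depth 22
  lookup 247.128.0.83: bits 111101111000 walk d0:H1→d1:-→d2:-→d3:-→d4:-→d5:-→d6:-→d7:-→d8:-→d9:-→d10:-→d11:-→d12:H3 -> H3
  add 169.202.161.176/32 -> H1 at depth 32
  lookup 0.243.50.128: bits 0 walk d0:H1→d1:H5 -> H5
  lookup 0.0.0.18: bits 0 walk d0:H1→d1:H5 -> H5
  lookup 169.202.161.176: bits 10101001110010101010000110110000 walk d0:H1→d1:-→d2:-→d3:-→d4:-→d5:-→d6:-→d7:-→d8:-→d9:-→d10:-→d11:-→d12:-→d13:-→d14:-→d15:-→d16:-→d17:-→d18:-→d19:-→d20:-→d21:-→d22:-→d23:-→d24:-→d25:-→d26:-→d27:-→d28:-→d29:-→d30:-→d31:-→d32:H1 -> H1
  add 0.0.0.0/0 -> H6 at depth 0
  lookup 86.49.38.239: bits 0 walk d0:H6→d1:H5 -> H5
  add 169.192.0.0/12 -> H4 at depth 12
  del 169.202.161.176/32 (clear depth 32)
  lookup 1.227.188.34: bits 0 walk d0:H6→d1:H5 -> H5
  add 247.142.181.0/24 -> H4 at depth 24
  lookup 247.142.180.31: bits 11110111100011101011010 walk d0:H6→d1:-→d2:-→d3:-→d4:-→d5:-→d6:-→d7:-→d8:-→d9:-→d10:-→d11:-→d12:H3→d13:-→d14:-→d15:-→d16:-→d17:-→d18:-→d19:-→d20:-→d21:-→d22:H0→d23:- -> H0
  add 246.85.0.0/16 -> H3 at depth 16
  add 0.0.0.0/0 -> H1 at depth 0
  lookup 247.142.181.232: bits 111101111000111010110101 walk d0:H1→d1:-→d2:-→d3:-→d4:-→d5:-→d6:-→d7:-→d8:-→d9:-→d10:-→d11:-→d12:H3→d13:-→d14:-→d15:-→d16:-→d17:-→d18:-→d19:-→d20:-→d21:-→d22:H0→d23:-→d24:H4 -> H4
  add 246.0.0.0/8 -> H2 at depth 8
  add 247.142.181.125/32 -> H1 at depth 32
  lookup 246.80.6.12: bits 1111011001010 walk d0:H1→d1:-→d2:-→d3:-→d4:-→d5:-→d6:-→d7:-→d8:H2→d9:-→d10:-→d11:-→d12:-→d13:H5 -> H5
  add 247.142.181.64/26 -> H1 at depth 26

== LOOKUPS ==
["H1","H5","H5","H5","H3","H3","H5","H5","H1","H5","H5","H0","H4","H5"]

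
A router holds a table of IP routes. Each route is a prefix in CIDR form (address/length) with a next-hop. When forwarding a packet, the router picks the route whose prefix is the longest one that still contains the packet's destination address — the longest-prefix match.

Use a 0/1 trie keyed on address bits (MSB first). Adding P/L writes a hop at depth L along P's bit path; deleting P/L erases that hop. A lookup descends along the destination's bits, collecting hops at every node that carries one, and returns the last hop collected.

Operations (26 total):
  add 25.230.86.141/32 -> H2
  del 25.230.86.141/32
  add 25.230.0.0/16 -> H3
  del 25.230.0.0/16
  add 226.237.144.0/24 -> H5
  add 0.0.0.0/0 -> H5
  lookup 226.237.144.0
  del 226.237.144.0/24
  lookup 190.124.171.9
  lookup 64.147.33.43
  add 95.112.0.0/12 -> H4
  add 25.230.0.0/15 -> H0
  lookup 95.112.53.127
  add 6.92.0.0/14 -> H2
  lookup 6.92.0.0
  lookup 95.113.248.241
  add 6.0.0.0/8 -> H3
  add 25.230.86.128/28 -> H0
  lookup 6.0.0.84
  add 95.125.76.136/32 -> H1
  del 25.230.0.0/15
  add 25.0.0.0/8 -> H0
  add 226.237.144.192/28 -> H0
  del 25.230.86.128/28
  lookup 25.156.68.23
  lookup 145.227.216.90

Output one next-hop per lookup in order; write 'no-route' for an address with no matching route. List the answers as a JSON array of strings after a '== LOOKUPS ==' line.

Apply in order:
  add 25.230.86.141/32 -> H2 at depth 32
  del 25.230.86.141/32 (clear depth 32)
  add 25.230.0.0/16 -> H3 at depth 16
  del 25.230.0.0/16 (clear depth 16)
  add 226.237.144.0/24 -> H5 at depth 24
  add 0.0.0.0/0 -> H5 at depth 0
  ? 226.237.144.0  path d0:H5→d1:-→d2:-→d3:-→d4:-→d5:-→d6:-→d7:-→d8:-→d9:-→d10:-→d11:-→d12:-→d13:-→d14:-→d15:-→d16:-→d17:-→d18:-→d19:-→d20:-→d21:-→d22:-→d23:-→d24:H5  best=H5
  del 226.237.144.0/24 (clear depth 24)
  ? 190.124.171.9  path d0:H5→d1:-  best=H5
  ? 64.147.33.43  path d0:H5→d1:-  best=H5
  add 95.112.0.0/12 -> H4 at depth 12
  add 25.230.0.0/15 -> H0 at depth 15
  ? 95.112.53.127  path d0:H5→d1:-→d2:-→d3:-→d4:-→d5:-→d6:-→d7:-→d8:-→d9:-→d10:-→d11:-→d12:H4  best=H4
  add 6.92.0.0/14 -> H2 at depth 14
  ? 6.92.0.0  path d0:H5→d1:-→d2:-→d3:-→d4:-→d5:-→d6:-→d7:-→d8:-→d9:-→d10:-→d11:-→d12:-→d13:-→d14:H2  best=H2
  ? 95.113.248.241  path d0:H5→d1:-→d2:-→d3:-→d4:-→d5:-→d6:-→d7:-→d8:-→d9:-→d10:-→d11:-→d12:H4  best=H4
  add 6.0.0.0/8 -> H3 at depth 8
  add 25.230.86.128/28 -> H0 at depth 28
  ? 6.0.0.84  path d0:H5→d1:-→d2:-→d3:-→d4:-→d5:-→d6:-→d7:-→d8:H3→d9:-  best=H3
  add 95.125.76.136/32 -> H1 at depth 32
  del 25.230.0.0/15 (clear depth 15)
  add 25.0.0.0/8 -> H0 at depth 8
  add 226.237.144.192/28 -> H0 at depth 28
  del 25.230.86.128/28 (clear depth 28)
  ? 25.156.68.23  path d0:H5→d1:-→d2:-→d3:-→d4:-→d5:-→d6:-→d7:-→d8:H0→d9:-  best=H0
  ? 145.227.216.90  path d0:H5→d1:-  best=H5

== LOOKUPS ==
["H5","H5","H5","H4","H2","H4","H3","H0","H5"]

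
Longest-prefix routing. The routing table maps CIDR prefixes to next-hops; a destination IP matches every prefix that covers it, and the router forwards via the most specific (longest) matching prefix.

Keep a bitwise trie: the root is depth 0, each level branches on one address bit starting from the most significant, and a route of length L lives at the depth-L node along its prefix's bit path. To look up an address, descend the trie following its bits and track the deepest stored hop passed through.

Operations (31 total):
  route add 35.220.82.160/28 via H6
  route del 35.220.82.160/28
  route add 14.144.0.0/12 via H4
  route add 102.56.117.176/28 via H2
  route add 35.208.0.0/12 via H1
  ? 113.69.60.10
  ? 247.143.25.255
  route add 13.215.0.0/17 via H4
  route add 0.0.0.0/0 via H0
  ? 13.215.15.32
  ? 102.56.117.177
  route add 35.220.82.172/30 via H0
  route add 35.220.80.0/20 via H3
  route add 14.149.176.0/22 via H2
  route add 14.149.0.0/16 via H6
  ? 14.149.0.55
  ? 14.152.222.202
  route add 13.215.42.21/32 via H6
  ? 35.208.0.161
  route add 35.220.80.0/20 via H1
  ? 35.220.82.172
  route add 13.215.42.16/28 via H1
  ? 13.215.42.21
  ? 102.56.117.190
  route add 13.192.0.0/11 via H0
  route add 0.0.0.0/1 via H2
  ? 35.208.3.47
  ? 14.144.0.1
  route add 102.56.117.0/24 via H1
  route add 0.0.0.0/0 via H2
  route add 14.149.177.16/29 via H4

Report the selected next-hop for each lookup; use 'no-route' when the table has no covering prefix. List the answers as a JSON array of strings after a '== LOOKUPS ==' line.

Trace:
  + 35.220.82.160/28 (H6) depth=28
  - 35.220.82.160/28 clear@28
  + 14.144.0.0/12 (H4) depth=12
  + 102.56.117.176/28 (H2) depth=28
  + 35.208.0.0/12 (H1) depth=12
  Q 113.69.60.10: descend 011 ; hops seen [∅] ; pick no-route
  Q 247.143.25.255: descend ε ; hops seen [∅] ; pick no-route
  + 13.215.0.0/17 (H4) depth=17
  + 0.0.0.0/0 (H0) depth=0
  Q 13.215.15.32: descend 00001101110101110 ; hops seen [H0,H4] ; pick H4
  Q 102.56.117.177: descend 0110011000111000011101011011 ; hops seen [H0,H2] ; pick H2
  + 35.220.82.172/30 (H0) depth=30
  + 35.220.80.0/20 (H3) depth=20
  + 14.149.176.0/22 (H2) depth=22
  + 14.149.0.0/16 (H6) depth=16
  Q 14.149.0.55: descend 0000111010010101 ; hops seen [H0,H4,H6] ; pick H6
  Q 14.152.222.202: descend 000011101001 ; hops seen [H0,H4] ; pick H4
  + 13.215.42.21/32 (H6) depth=32
  Q 35.208.0.161: descend 001000111101 ; hops seen [H0,H1] ; pick H1
  + 35.220.80.0/20 (H1) depth=20
  Q 35.220.82.172: descend 001000111101110001010010101011 ; hops seen [H0,H1,H1,H0] ; pick H0
  + 13.215.42.16/28 (H1) depth=28
  Q 13.215.42.21: descend 00001101110101110010101000010101 ; hops seen [H0,H4,H1,H6] ; pick H6
  Q 102.56.117.190: descend 0110011000111000011101011011 ; hops seen [H0,H2] ; pick H2
  + 13.192.0.0/11 (H0) depth=11
  + 0.0.0.0/1 (H2) depth=1
  Q 35.208.3.47: descend 001000111101 ; hops seen [H0,H2,H1] ; pick H1
  Q 14.144.0.1: descend 0000111010010 ; hops seen [H0,H2,H4] ; pick H4
  + 102.56.117.0/24 (H1) depth=24
  + 0.0.0.0/0 (H2) depth=0
  + 14.149.177.16/29 (H4) depth=29

== LOOKUPS ==
["no-route","no-route","H4","H2","H6","H4","H1","H0","H6","H2","H1","H4"]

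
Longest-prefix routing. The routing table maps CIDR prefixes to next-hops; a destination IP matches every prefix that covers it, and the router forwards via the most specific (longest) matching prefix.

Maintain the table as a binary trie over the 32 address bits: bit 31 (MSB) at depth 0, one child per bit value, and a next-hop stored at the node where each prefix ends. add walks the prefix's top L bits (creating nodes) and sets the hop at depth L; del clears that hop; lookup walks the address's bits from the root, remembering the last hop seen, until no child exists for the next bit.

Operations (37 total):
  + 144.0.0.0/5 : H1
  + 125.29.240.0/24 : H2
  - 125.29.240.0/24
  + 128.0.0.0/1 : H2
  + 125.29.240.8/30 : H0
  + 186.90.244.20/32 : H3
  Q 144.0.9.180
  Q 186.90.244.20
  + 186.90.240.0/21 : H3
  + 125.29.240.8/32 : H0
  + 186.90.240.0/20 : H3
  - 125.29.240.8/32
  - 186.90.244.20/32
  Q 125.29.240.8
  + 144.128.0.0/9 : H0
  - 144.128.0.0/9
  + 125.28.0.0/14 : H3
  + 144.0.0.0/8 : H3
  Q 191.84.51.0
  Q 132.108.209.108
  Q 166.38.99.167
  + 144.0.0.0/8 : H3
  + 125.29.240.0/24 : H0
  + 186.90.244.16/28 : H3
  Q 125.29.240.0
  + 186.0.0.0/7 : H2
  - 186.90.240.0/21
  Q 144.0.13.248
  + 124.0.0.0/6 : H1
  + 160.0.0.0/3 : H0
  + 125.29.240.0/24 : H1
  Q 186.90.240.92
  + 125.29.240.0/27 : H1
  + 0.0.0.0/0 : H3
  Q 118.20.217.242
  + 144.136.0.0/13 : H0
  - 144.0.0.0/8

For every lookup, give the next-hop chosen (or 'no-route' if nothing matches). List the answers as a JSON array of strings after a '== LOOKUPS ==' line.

Trace:
  + 144.0.0.0/5 (H1) depth=5
  + 125.29.240.0/24 (H2) depth=24
  - 125.29.240.0/24 clear@24
  + 128.0.0.0/1 (H2) depth=1
  + 125.29.240.8/30 (H0) depth=30
  + 186.90.244.20/32 (H3) depth=32
  ? 144.0.9.180  path d0:-→d1:H2→d2:-→d3:-→d4:-→d5:H1  best=H1
  ? 186.90.244.20  path d0:-→d1:H2→d2:-→d3:-→d4:-→d5:-→d6:-→d7:-→d8:-→d9:-→d10:-→d11:-→d12:-→d13:-→d14:-→d15:-→d16:-→d17:-→d18:-→d19:-→d20:-→d21:-→d22:-→d23:-→d24:-→d25:-→d26:-→d27:-→d28:-→d29:-→d30:-→d31:-→d32:H3  best=H3
  + 186.90.240.0/21 (H3) depth=21
  + 125.29.240.8/32 (H0) depth=32
  + 186.90.240.0/20 (H3) depth=20
  - 125.29.240.8/32 clear@32
  - 186.90.244.20/32 clear@32
  ? 125.29.240.8  path d0:-→d1:-→d2:-→d3:-→d4:-→d5:-→d6:-→d7:-→d8:-→d9:-→d10:-→d11:-→d12:-→d13:-→d14:-→d15:-→d16:-→d17:-→d18:-→d19:-→d20:-→d21:-→d22:-→d23:-→d24:-→d25:-→d26:-→d27:-→d28:-→d29:-→d30:H0→d31:-→d32:-  best=H0
  + 144.128.0.0/9 (H0) depth=9
  - 144.128.0.0/9 clear@9
  + 125.28.0.0/14 (H3) depth=14
  + 144.0.0.0/8 (H3) depth=8
  ? 191.84.51.0  path d0:-→d1:H2→d2:-→d3:-→d4:-→d5:-  best=H2
  ? 132.108.209.108  path d0:-→d1:H2→d2:-→d3:-  best=H2
  ? 166.38.99.167  path d0:-→d1:H2→d2:-→d3:-  best=H2
  + 144.0.0.0/8 (H3) depth=8
  + 125.29.240.0/24 (H0) depth=24
  + 186.90.244.16/28 (H3) depth=28
  ? 125.29.240.0  path d0:-→d1:-→d2:-→d3:-→d4:-→d5:-→d6:-→d7:-→d8:-→d9:-→d10:-→d11:-→d12:-→d13:-→d14:H3→d15:-→d16:-→d17:-→d18:-→d19:-→d20:-→d21:-→d22:-→d23:-→d24:H0→d25:-→d26:-→d27:-→d28:-  best=H0
  + 186.0.0.0/7 (H2) depth=7
  - 186.90.240.0/21 clear@21
  ? 144.0.13.248  path d0:-→d1:H2→d2:-→d3:-→d4:-→d5:H1→d6:-→d7:-→d8:H3  best=H3
  + 124.0.0.0/6 (H1) depth=6
  + 160.0.0.0/3 (H0) depth=3
  + 125.29.240.0/24 (H1) depth=24
  ? 186.90.240.92  path d0:-→d1:H2→d2:-→d3:H0→d4:-→d5:-→d6:-→d7:H2→d8:-→d9:-→d10:-→d11:-→d12:-→d13:-→d14:-→d15:-→d16:-→d17:-→d18:-→d19:-→d20:H3→d21:-  best=H3
  + 125.29.240.0/27 (H1) depth=27
  + 0.0.0.0/0 (H3) depth=0
  ? 118.20.217.242  path d0:H3→d1:-→d2:-→d3:-→d4:-  best=H3
  + 144.136.0.0/13 (H0) depth=13
  - 144.0.0.0/8 clear@8

== LOOKUPS ==
["H1","H3","H0","H2","H2","H2","H0","H3","H3","H3"]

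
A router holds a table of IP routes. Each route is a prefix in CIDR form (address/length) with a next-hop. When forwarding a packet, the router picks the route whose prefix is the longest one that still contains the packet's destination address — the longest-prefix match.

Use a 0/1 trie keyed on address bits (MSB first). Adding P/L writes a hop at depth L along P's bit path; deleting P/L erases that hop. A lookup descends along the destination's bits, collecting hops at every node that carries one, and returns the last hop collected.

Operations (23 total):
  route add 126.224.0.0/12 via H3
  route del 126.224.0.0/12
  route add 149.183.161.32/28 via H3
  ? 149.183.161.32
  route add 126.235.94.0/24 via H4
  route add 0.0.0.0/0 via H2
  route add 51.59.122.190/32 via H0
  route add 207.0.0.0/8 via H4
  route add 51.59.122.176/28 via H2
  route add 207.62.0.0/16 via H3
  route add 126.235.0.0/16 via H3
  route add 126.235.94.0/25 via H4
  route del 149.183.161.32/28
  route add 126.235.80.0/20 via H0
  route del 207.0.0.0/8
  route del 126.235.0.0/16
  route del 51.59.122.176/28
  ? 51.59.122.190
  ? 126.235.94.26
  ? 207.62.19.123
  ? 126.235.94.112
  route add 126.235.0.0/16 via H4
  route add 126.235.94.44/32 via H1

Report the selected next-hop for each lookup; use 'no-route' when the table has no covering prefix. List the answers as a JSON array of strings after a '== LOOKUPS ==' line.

Trace:
  + 126.224.0.0/12 (H3) depth=12
  - 126.224.0.0/12 clear@12
  + 149.183.161.32/28 (H3) depth=28
  ? 149.183.161.32  path d0:-→d1:-→d2:-→d3:-→d4:-→d5:-→d6:-→d7:-→d8:-→d9:-→d10:-→d11:-→d12:-→d13:-→d14:-→d15:-→d16:-→d17:-→d18:-→d19:-→d20:-→d21:-→d22:-→d23:-→d24:-→d25:-→d26:-→d27:-→d28:H3  best=H3
  + 126.235.94.0/24 (H4) depth=24
  + 0.0.0.0/0 (H2) depth=0
  + 51.59.122.190/32 (H0) depth=32
  + 207.0.0.0/8 (H4) depth=8
  + 51.59.122.176/28 (H2) depth=28
  + 207.62.0.0/16 (H3) depth=16
  + 126.235.0.0/16 (H3) depth=16
  + 126.235.94.0/25 (H4) depth=25
  - 149.183.161.32/28 clear@28
  + 126.235.80.0/20 (H0) depth=20
  - 207.0.0.0/8 clear@8
  - 126.235.0.0/16 clear@16
  - 51.59.122.176/28 clear@28
  ? 51.59.122.190  path d0:H2→d1:-→d2:-→d3:-→d4:-→d5:-→d6:-→d7:-→d8:-→d9:-→d10:-→d11:-→d12:-→d13:-→d14:-→d15:-→d16:-→d17:-→d18:-→d19:-→d20:-→d21:-→d22:-→d23:-→d24:-→d25:-→d26:-→d27:-→d28:-→d29:-→d30:-→d31:-→d32:H0  best=H0
  ? 126.235.94.26  path d0:H2→d1:-→d2:-→d3:-→d4:-→d5:-→d6:-→d7:-→d8:-→d9:-→d10:-→d11:-→d12:-→d13:-→d14:-→d15:-→d16:-→d17:-→d18:-→d19:-→d20:H0→d21:-→d22:-→d23:-→d24:H4→d25:H4  best=H4
  ? 207.62.19.123  path d0:H2→d1:-→d2:-→d3:-→d4:-→d5:-→d6:-→d7:-→d8:-→d9:-→d10:-→d11:-→d12:-→d13:-→d14:-→d15:-→d16:H3  best=H3
  ? 126.235.94.112  path d0:H2→d1:-→d2:-→d3:-→d4:-→d5:-→d6:-→d7:-→d8:-→d9:-→d10:-→d11:-→d12:-→d13:-→d14:-→d15:-→d16:-→d17:-→d18:-→d19:-→d20:H0→d21:-→d22:-→d23:-→d24:H4→d25:H4  best=H4
  + 126.235.0.0/16 (H4) depth=16
  + 126.235.94.44/32 (H1) depth=32

== LOOKUPS ==
["H3","H0","H4","H3","H4"]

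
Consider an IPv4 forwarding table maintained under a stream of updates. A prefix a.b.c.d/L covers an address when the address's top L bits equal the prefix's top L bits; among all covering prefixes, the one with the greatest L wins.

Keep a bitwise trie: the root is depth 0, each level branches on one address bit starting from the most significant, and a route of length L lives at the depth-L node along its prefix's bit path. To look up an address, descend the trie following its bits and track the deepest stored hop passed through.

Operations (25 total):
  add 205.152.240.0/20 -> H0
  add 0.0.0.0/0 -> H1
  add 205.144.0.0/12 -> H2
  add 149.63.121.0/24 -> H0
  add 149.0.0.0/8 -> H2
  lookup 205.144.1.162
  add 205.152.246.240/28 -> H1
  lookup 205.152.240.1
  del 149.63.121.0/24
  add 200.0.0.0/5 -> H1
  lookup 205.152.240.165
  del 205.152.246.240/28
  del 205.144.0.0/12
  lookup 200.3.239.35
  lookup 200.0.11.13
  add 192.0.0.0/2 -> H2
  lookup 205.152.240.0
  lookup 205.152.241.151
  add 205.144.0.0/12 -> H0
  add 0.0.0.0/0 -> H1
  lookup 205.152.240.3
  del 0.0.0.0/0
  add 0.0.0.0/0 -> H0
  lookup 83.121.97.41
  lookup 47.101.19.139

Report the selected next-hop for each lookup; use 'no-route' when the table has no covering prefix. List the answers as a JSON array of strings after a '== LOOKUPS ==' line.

Apply in order:
  + 205.152.240.0/20 (H0) depth=20
  + 0.0.0.0/0 (H1) depth=0
  + 205.144.0.0/12 (H2) depth=12
  + 149.63.121.0/24 (H0) depth=24
  + 149.0.0.0/8 (H2) depth=8
  ? 205.144.1.162  path d0:H1→d1:-→d2:-→d3:-→d4:-→d5:-→d6:-→d7:-→d8:-→d9:-→d10:-→d11:-→d12:H2  best=H2
  + 205.152.246.240/28 (H1) depth=28
  ? 205.152.240.1  path d0:H1→d1:-→d2:-→d3:-→d4:-→d5:-→d6:-→d7:-→d8:-→d9:-→d10:-→d11:-→d12:H2→d13:-→d14:-→d15:-→d16:-→d17:-→d18:-→d19:-→d20:H0→d21:-  best=H0
  del 149.63.121.0/24 (clear depth 24)
  + 200.0.0.0/5 (H1) depth=5
  ? 205.152.240.165  path d0:H1→d1:-→d2:-→d3:-→d4:-→d5:H1→d6:-→d7:-→d8:-→d9:-→d10:-→d11:-→d12:H2→d13:-→d14:-→d15:-→d16:-→d17:-→d18:-→d19:-→d20:H0→d21:-  best=H0
  del 205.152.246.240/28 (clear depth 28)
  del 205.144.0.0/12 (clear depth 12)
  ? 200.3.239.35  path d0:H1→d1:-→d2:-→d3:-→d4:-→d5:H1  best=H1
  ? 200.0.11.13  path d0:H1→d1:-→d2:-→d3:-→d4:-→d5:H1  best=H1
  + 192.0.0.0/2 (H2) depth=2
  ? 205.152.240.0  path d0:H1→d1:-→d2:H2→d3:-→d4:-→d5:H1→d6:-→d7:-→d8:-→d9:-→d10:-→d11:-→d12:-→d13:-→d14:-→d15:-→d16:-→d17:-→d18:-→d19:-→d20:H0→d21:-  best=H0
  ? 205.152.241.151  path d0:H1→d1:-→d2:H2→d3:-→d4:-→d5:H1→d6:-→d7:-→d8:-→d9:-→d10:-→d11:-→d12:-→d13:-→d14:-→d15:-→d16:-→d17:-→d18:-→d19:-→d20:H0→d21:-  best=H0
  + 205.144.0.0/12 (H0) depth=12
  + 0.0.0.0/0 (H1) depth=0
  ? 205.152.240.3  path d0:H1→d1:-→d2:H2→d3:-→d4:-→d5:H1→d6:-→d7:-→d8:-→d9:-→d10:-→d11:-→d12:H0→d13:-→d14:-→d15:-→d16:-→d17:-→d18:-→d19:-→d20:H0→d21:-  best=H0
  del 0.0.0.0/0 (clear depth 0)
  + 0.0.0.0/0 (H0) depth=0
  ? 83.121.97.41  path d0:H0  best=H0
  ? 47.101.19.139  path d0:H0  best=H0

== LOOKUPS ==
["H2","H0","H0","H1","H1","H0","H0","H0","H0","H0"]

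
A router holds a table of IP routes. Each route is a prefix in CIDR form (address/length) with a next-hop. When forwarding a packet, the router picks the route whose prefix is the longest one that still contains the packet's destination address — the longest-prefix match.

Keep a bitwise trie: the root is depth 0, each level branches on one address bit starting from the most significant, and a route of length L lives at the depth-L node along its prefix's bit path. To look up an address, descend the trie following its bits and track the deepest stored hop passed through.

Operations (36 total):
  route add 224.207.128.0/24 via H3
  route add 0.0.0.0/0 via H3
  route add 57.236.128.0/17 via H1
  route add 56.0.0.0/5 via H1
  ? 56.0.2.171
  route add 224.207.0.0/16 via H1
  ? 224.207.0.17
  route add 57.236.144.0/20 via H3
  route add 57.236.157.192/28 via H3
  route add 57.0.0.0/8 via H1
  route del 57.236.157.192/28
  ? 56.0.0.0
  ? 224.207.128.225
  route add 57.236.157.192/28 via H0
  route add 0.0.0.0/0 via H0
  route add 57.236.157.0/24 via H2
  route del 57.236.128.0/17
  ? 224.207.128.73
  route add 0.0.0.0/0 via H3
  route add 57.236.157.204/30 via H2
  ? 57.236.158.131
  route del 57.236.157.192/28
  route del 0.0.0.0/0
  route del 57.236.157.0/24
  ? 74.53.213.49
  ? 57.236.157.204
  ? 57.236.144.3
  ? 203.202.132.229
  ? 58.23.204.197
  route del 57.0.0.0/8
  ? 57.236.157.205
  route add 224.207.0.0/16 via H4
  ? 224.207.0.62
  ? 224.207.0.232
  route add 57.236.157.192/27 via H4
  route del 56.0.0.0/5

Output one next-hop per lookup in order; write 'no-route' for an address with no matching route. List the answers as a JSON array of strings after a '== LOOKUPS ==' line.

Trace:
  + 224.207.128.0/24 (H3) depth=24
  + 0.0.0.0/0 (H3) depth=0
  + 57.236.128.0/17 (H1) depth=17
  + 56.0.0.0/5 (H1) depth=5
  lookup 56.0.2.171: bits 0011100 walk d0:H3→d1:-→d2:-→d3:-→d4:-→d5:H1→d6:-→d7:- -> H1
  + 224.207.0.0/16 (H1) depth=16
  lookup 224.207.0.17: bits 1110000011001111 walk d0:H3→d1:-→d2:-→d3:-→d4:-→d5:-→d6:-→d7:-→d8:-→d9:-→d10:-→d11:-→d12:-→d13:-→d14:-→d15:-→d16:H1 -> H1
  + 57.236.144.0/20 (H3) depth=20
  + 57.236.157.192/28 (H3) depth=28
  + 57.0.0.0/8 (H1) depth=8
  - 57.236.157.192/28 clear@28
  lookup 56.0.0.0: bits 0011100 walk d0:H3→d1:-→d2:-→d3:-→d4:-→d5:H1→d6:-→d7:- -> H1
  lookup 224.207.128.225: bits 111000001100111110000000 walk d0:H3→d1:-→d2:-→d3:-→d4:-→d5:-→d6:-→d7:-→d8:-→d9:-→d10:-→d11:-→d12:-→d13:-→d14:-→d15:-→d16:H1→d17:-→d18:-→d19:-→d20:-→d21:-→d22:-→d23:-→d24:H3 -> H3
  + 57.236.157.192/28 (H0) depth=28
  + 0.0.0.0/0 (H0) depth=0
  + 57.236.157.0/24 (H2) depth=24
  - 57.236.128.0/17 clear@17
  lookup 224.207.128.73: bits 111000001100111110000000 walk d0:H0→d1:-→d2:-→d3:-→d4:-→d5:-→d6:-→d7:-→d8:-→d9:-→d10:-→d11:-→d12:-→d13:-→d14:-→d15:-→d16:H1→d17:-→d18:-→d19:-→d20:-→d21:-→d22:-→d23:-→d24:H3 -> H3
  + 0.0.0.0/0 (H3) depth=0
  + 57.236.157.204/30 (H2) depth=30
  lookup 57.236.158.131: bits 0011100111101100100111 walk d0:H3→d1:-→d2:-→d3:-→d4:-→d5:H1→d6:-→d7:-→d8:H1→d9:-→d10:-→d11:-→d12:-→d13:-→d14:-→d15:-→d16:-→d17:-→d18:-→d19:-→d20:H3→d21:-→d22:- -> H3
  - 57.236.157.192/28 clear@28
  - 0.0.0.0/0 clear@0
  - 57.236.157.0/24 clear@24
  lookup 74.53.213.49: bits 0 walk d0:-→d1:- -> no-route
  lookup 57.236.157.204: bits 001110011110110010011101110011 walk d0:-→d1:-→d2:-→d3:-→d4:-→d5:H1→d6:-→d7:-→d8:H1→d9:-→d10:-→d11:-→d12:-→d13:-→d14:-→d15:-→d16:-→d17:-→d18:-→d19:-→d20:H3→d21:-→d22:-→d23:-→d24:-→d25:-→d26:-→d27:-→d28:-→d29:-→d30:H2 -> H2
  lookup 57.236.144.3: bits 00111001111011001001 walk d0:-→d1:-→d2:-→d3:-→d4:-→d5:H1→d6:-→d7:-→d8:H1→d9:-→d10:-→d11:-→d12:-→d13:-→d14:-→d15:-→d16:-→d17:-→d18:-→d19:-→d20:H3 -> H3
  lookup 203.202.132.229: bits 11 walk d0:-→d1:-→d2:- -> no-route
  lookup 58.23.204.197: bits 001110 walk d0:-→d1:-→d2:-→d3:-→d4:-→d5:H1→d6:- -> H1
  - 57.0.0.0/8 clear@8
  lookup 57.236.157.205: bits 001110011110110010011101110011 walk d0:-→d1:-→d2:-→d3:-→d4:-→d5:H1→d6:-→d7:-→d8:-→d9:-→d10:-→d11:-→d12:-→d13:-→d14:-→d15:-→d16:-→d17:-→d18:-→d19:-→d20:H3→d21:-→d22:-→d23:-→d24:-→d25:-→d26:-→d27:-→d28:-→d29:-→d30:H2 -> H2
  + 224.207.0.0/16 (H4) depth=16
  lookup 224.207.0.62: bits 1110000011001111 walk d0:-→d1:-→d2:-→d3:-→d4:-→d5:-→d6:-→d7:-→d8:-→d9:-→d10:-→d11:-→d12:-→d13:-→d14:-→d15:-→d16:H4 -> H4
  lookup 224.207.0.232: bits 1110000011001111 walk d0:-→d1:-→d2:-→d3:-→d4:-→d5:-→d6:-→d7:-→d8:-→d9:-→d10:-→d11:-→d12:-→d13:-→d14:-→d15:-→d16:H4 -> H4
  + 57.236.157.192/27 (H4) depth=27
  - 56.0.0.0/5 clear@5

== LOOKUPS ==
["H1","H1","H1","H3","H3","H3","no-route","H2","H3","no-route","H1","H2","H4","H4"]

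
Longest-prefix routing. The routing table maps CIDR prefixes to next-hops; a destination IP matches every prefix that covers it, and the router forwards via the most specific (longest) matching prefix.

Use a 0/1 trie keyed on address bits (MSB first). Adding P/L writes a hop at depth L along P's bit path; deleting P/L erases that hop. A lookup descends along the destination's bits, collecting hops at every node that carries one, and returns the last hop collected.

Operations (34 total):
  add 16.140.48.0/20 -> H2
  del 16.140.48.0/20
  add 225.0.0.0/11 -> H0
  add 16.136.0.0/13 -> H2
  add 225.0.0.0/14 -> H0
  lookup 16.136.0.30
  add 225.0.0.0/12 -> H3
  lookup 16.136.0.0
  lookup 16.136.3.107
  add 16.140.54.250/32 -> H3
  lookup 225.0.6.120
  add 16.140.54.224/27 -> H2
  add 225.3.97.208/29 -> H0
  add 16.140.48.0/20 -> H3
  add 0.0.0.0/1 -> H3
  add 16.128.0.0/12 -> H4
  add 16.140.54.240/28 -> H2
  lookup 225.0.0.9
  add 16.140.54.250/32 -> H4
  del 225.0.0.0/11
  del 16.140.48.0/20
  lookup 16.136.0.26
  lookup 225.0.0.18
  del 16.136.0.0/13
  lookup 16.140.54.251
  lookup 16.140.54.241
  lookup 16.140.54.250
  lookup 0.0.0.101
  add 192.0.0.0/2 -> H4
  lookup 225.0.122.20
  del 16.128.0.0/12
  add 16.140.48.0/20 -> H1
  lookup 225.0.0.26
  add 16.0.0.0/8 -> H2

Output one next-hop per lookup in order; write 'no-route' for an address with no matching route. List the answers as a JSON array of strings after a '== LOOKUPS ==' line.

Process each operation:
  + 16.140.48.0/20 (H2) depth=20
  - 16.140.48.0/20 clear@20
  + 225.0.0.0/11 (H0) depth=11
  + 16.136.0.0/13 (H2) depth=13
  + 225.0.0.0/14 (H0) depth=14
  ? 16.136.0.30  path d0:-→d1:-→d2:-→d3:-→d4:-→d5:-→d6:-→d7:-→d8:-→d9:-→d10:-→d11:-→d12:-→d13:H2  best=H2
  + 225.0.0.0/12 (H3) depth=12
  ? 16.136.0.0  path d0:-→d1:-→d2:-→d3:-→d4:-→d5:-→d6:-→d7:-→d8:-→d9:-→d10:-→d11:-→d12:-→d13:H2  best=H2
  ? 16.136.3.107  path d0:-→d1:-→d2:-→d3:-→d4:-→d5:-→d6:-→d7:-→d8:-→d9:-→d10:-→d11:-→d12:-→d13:H2  best=H2
  + 16.140.54.250/32 (H3) depth=32
  ? 225.0.6.120  path d0:-→d1:-→d2:-→d3:-→d4:-→d5:-→d6:-→d7:-→d8:-→d9:-→d10:-→d11:H0→d12:H3→d13:-→d14:H0  best=H0
  + 16.140.54.224/27 (H2) depth=27
  + 225.3.97.208/29 (H0) depth=29
  + 16.140.48.0/20 (H3) depth=20
  + 0.0.0.0/1 (H3) depth=1
  + 16.128.0.0/12 (H4) depth=12
  + 16.140.54.240/28 (H2) depth=28
  ? 225.0.0.9  path d0:-→d1:-→d2:-→d3:-→d4:-→d5:-→d6:-→d7:-→d8:-→d9:-→d10:-→d11:H0→d12:H3→d13:-→d14:H0  best=H0
  + 16.140.54.250/32 (H4) depth=32
  - 225.0.0.0/11 clear@11
  - 16.140.48.0/20 clear@20
  ? 16.136.0.26  path d0:-→d1:H3→d2:-→d3:-→d4:-→d5:-→d6:-→d7:-→d8:-→d9:-→d10:-→d11:-→d12:H4→d13:H2  best=H2
  ? 225.0.0.18  path d0:-→d1:-→d2:-→d3:-→d4:-→d5:-→d6:-→d7:-→d8:-→d9:-→d10:-→d11:-→d12:H3→d13:-→d14:H0  best=H0
  - 16.136.0.0/13 clear@13
  ? 16.140.54.251  path d0:-→d1:H3→d2:-→d3:-→d4:-→d5:-→d6:-→d7:-→d8:-→d9:-→d10:-→d11:-→d12:H4→d13:-→d14:-→d15:-→d16:-→d17:-→d18:-→d19:-→d20:-→d21:-→d22:-→d23:-→d24:-→d25:-→d26:-→d27:H2→d28:H2→d29:-→d30:-→d31:-  best=H2
  ? 16.140.54.241  path d0:-→d1:H3→d2:-→d3:-→d4:-→d5:-→d6:-→d7:-→d8:-→d9:-→d10:-→d11:-→d12:H4→d13:-→d14:-→d15:-→d16:-→d17:-→d18:-→d19:-→d20:-→d21:-→d22:-→d23:-→d24:-→d25:-→d26:-→d27:H2→d28:H2  best=H2
  ? 16.140.54.250  path d0:-→d1:H3→d2:-→d3:-→d4:-→d5:-→d6:-→d7:-→d8:-→d9:-→d10:-→d11:-→d12:H4→d13:-→d14:-→d15:-→d16:-→d17:-→d18:-→d19:-→d20:-→d21:-→d22:-→d23:-→d24:-→d25:-→d26:-→d27:H2→d28:H2→d29:-→d30:-→d31:-→d32:H4  best=H4
  ? 0.0.0.101  path d0:-→d1:H3→d2:-→d3:-  best=H3
  + 192.0.0.0/2 (H4) depth=2
  ? 225.0.122.20  path d0:-→d1:-→d2:H4→d3:-→d4:-→d5:-→d6:-→d7:-→d8:-→d9:-→d10:-→d11:-→d12:H3→d13:-→d14:H0  best=H0
  - 16.128.0.0/12 clear@12
  + 16.140.48.0/20 (H1) depth=20
  ? 225.0.0.26  path d0:-→d1:-→d2:H4→d3:-→d4:-→d5:-→d6:-→d7:-→d8:-→d9:-→d10:-→d11:-→d12:H3→d13:-→d14:H0  best=H0
  + 16.0.0.0/8 (H2) depth=8

== LOOKUPS ==
["H2","H2","H2","H0","H0","H2","H0","H2","H2","H4","H3","H0","H0"]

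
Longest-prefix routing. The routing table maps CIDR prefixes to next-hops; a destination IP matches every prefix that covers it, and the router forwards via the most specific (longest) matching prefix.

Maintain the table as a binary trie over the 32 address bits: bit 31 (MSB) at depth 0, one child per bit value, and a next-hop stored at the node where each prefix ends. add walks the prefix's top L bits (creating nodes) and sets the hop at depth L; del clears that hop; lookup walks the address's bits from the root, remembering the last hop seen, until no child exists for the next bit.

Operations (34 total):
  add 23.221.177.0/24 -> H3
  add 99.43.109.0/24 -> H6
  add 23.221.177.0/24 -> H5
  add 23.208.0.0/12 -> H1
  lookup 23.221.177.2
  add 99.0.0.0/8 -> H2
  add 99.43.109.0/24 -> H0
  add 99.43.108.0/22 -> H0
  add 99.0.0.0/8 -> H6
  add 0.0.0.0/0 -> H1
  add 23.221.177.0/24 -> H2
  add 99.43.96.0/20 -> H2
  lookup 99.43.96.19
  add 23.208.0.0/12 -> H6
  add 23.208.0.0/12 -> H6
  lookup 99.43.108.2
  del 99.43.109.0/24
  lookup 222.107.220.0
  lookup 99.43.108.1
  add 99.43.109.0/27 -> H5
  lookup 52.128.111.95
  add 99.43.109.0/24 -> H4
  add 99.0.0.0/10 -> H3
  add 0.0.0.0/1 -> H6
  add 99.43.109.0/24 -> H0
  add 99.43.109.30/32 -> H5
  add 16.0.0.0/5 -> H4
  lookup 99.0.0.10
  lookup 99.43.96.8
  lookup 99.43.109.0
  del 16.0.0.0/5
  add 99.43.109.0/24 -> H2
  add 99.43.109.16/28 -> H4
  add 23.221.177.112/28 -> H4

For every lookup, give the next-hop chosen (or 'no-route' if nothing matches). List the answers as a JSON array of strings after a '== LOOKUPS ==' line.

Trace:
  + 23.221.177.0/24 (H3) depth=24
  + 99.43.109.0/24 (H6) depth=24
  + 23.221.177.0/24 (H5) depth=24
  + 23.208.0.0/12 (H1) depth=12
  ? 23.221.177.2  path d0:-→d1:-→d2:-→d3:-→d4:-→d5:-→d6:-→d7:-→d8:-→d9:-→d10:-→d11:-→d12:H1→d13:-→d14:-→d15:-→d16:-→d17:-→d18:-→d19:-→d20:-→d21:-→d22:-→d23:-→d24:H5  best=H5
  + 99.0.0.0/8 (H2) depth=8
  + 99.43.109.0/24 (H0) depth=24
  + 99.43.108.0/22 (H0) depth=22
  + 99.0.0.0/8 (H6) depth=8
  + 0.0.0.0/0 (H1) depth=0
  + 23.221.177.0/24 (H2) depth=24
  + 99.43.96.0/20 (H2) depth=20
  ? 99.43.96.19  path d0:H1→d1:-→d2:-→d3:-→d4:-→d5:-→d6:-→d7:-→d8:H6→d9:-→d10:-→d11:-→d12:-→d13:-→d14:-→d15:-→d16:-→d17:-→d18:-→d19:-→d20:H2  best=H2
  + 23.208.0.0/12 (H6) depth=12
  + 23.208.0.0/12 (H6) depth=12
  ? 99.43.108.2  path d0:H1→d1:-→d2:-→d3:-→d4:-→d5:-→d6:-→d7:-→d8:H6→d9:-→d10:-→d11:-→d12:-→d13:-→d14:-→d15:-→d16:-→d17:-→d18:-→d19:-→d20:H2→d21:-→d22:H0→d23:-  best=H0
  del 99.43.109.0/24 (clear depth 24)
  ? 222.107.220.0  path d0:H1  best=H1
  ? 99.43.108.1  path d0:H1→d1:-→d2:-→d3:-→d4:-→d5:-→d6:-→d7:-→d8:H6→d9:-→d10:-→d11:-→d12:-→d13:-→d14:-→d15:-→d16:-→d17:-→d18:-→d19:-→d20:H2→d21:-→d22:H0→d23:-  best=H0
  + 99.43.109.0/27 (H5) depth=27
  ? 52.128.111.95  path d0:H1→d1:-→d2:-  best=H1
  + 99.43.109.0/24 (H4) depth=24
  + 99.0.0.0/10 (H3) depth=10
  + 0.0.0.0/1 (H6) depth=1
  + 99.43.109.0/24 (H0) depth=24
  + 99.43.109.30/32 (H5) depth=32
  + 16.0.0.0/5 (H4) depth=5
  ? 99.0.0.10  path d0:H1→d1:H6→d2:-→d3:-→d4:-→d5:-→d6:-→d7:-→d8:H6→d9:-→d10:H3  best=H3
  ? 99.43.96.8  path d0:H1→d1:H6→d2:-→d3:-→d4:-→d5:-→d6:-→d7:-→d8:H6→d9:-→d10:H3→d11:-→d12:-→d13:-→d14:-→d15:-→d16:-→d17:-→d18:-→d19:-→d20:H2  best=H2
  ? 99.43.109.0  path d0:H1→d1:H6→d2:-→d3:-→d4:-→d5:-→d6:-→d7:-→d8:H6→d9:-→d10:H3→d11:-→d12:-→d13:-→d14:-→d15:-→d16:-→d17:-→d18:-→d19:-→d20:H2→d21:-→d22:H0→d23:-→d24:H0→d25:-→d26:-→d27:H5  best=H5
  del 16.0.0.0/5 (clear depth 5)
  + 99.43.109.0/24 (H2) depth=24
  + 99.43.109.16/28 (H4) depth=28
  + 23.221.177.112/28 (H4) depth=28

== LOOKUPS ==
["H5","H2","H0","H1","H0","H1","H3","H2","H5"]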